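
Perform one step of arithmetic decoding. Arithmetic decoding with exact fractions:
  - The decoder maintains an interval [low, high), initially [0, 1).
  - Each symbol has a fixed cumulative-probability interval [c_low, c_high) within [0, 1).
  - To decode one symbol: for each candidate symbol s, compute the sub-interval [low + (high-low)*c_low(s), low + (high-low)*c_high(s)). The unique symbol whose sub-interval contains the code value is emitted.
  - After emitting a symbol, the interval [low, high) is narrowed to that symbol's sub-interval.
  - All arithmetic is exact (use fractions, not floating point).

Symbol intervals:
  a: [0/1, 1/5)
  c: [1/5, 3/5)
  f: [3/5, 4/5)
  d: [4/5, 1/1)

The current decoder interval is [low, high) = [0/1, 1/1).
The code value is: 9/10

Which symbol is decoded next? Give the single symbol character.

Interval width = high − low = 1/1 − 0/1 = 1/1
Scaled code = (code − low) / width = (9/10 − 0/1) / 1/1 = 9/10
  a: [0/1, 1/5) 
  c: [1/5, 3/5) 
  f: [3/5, 4/5) 
  d: [4/5, 1/1) ← scaled code falls here ✓

Answer: d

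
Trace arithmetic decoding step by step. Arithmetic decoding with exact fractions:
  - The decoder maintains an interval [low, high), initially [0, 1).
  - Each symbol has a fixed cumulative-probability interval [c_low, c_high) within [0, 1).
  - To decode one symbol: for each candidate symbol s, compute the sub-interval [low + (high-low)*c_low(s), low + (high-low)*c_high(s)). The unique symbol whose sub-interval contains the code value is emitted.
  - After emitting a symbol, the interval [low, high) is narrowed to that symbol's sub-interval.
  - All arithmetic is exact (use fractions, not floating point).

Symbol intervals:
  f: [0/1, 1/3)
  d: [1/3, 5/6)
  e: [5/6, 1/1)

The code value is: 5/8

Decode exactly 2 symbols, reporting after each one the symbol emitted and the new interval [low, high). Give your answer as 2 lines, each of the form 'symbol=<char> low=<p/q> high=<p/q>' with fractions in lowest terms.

Step 1: interval [0/1, 1/1), width = 1/1 - 0/1 = 1/1
  'f': [0/1 + 1/1*0/1, 0/1 + 1/1*1/3) = [0/1, 1/3)
  'd': [0/1 + 1/1*1/3, 0/1 + 1/1*5/6) = [1/3, 5/6) <- contains code 5/8
  'e': [0/1 + 1/1*5/6, 0/1 + 1/1*1/1) = [5/6, 1/1)
  emit 'd', narrow to [1/3, 5/6)
Step 2: interval [1/3, 5/6), width = 5/6 - 1/3 = 1/2
  'f': [1/3 + 1/2*0/1, 1/3 + 1/2*1/3) = [1/3, 1/2)
  'd': [1/3 + 1/2*1/3, 1/3 + 1/2*5/6) = [1/2, 3/4) <- contains code 5/8
  'e': [1/3 + 1/2*5/6, 1/3 + 1/2*1/1) = [3/4, 5/6)
  emit 'd', narrow to [1/2, 3/4)

Answer: symbol=d low=1/3 high=5/6
symbol=d low=1/2 high=3/4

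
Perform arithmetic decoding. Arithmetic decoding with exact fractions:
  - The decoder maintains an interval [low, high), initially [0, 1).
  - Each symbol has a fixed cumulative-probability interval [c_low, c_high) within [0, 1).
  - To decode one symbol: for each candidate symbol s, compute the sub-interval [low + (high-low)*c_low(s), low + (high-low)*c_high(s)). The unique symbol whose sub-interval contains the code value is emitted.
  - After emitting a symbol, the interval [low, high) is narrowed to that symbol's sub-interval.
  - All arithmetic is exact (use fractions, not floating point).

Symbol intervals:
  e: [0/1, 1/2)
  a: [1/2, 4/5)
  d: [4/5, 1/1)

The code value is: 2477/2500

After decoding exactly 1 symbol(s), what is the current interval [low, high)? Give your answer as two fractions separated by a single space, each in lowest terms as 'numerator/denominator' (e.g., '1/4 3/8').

Step 1: interval [0/1, 1/1), width = 1/1 - 0/1 = 1/1
  'e': [0/1 + 1/1*0/1, 0/1 + 1/1*1/2) = [0/1, 1/2)
  'a': [0/1 + 1/1*1/2, 0/1 + 1/1*4/5) = [1/2, 4/5)
  'd': [0/1 + 1/1*4/5, 0/1 + 1/1*1/1) = [4/5, 1/1) <- contains code 2477/2500
  emit 'd', narrow to [4/5, 1/1)

Answer: 4/5 1/1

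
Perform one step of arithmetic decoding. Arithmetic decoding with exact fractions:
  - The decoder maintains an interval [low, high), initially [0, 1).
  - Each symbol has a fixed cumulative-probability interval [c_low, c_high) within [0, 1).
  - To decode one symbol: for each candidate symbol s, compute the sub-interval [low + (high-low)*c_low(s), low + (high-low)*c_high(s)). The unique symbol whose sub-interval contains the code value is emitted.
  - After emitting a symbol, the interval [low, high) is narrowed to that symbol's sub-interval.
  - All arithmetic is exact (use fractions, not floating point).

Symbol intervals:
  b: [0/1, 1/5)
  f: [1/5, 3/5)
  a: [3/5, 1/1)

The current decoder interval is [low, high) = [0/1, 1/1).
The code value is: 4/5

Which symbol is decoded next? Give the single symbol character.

Answer: a

Derivation:
Interval width = high − low = 1/1 − 0/1 = 1/1
Scaled code = (code − low) / width = (4/5 − 0/1) / 1/1 = 4/5
  b: [0/1, 1/5) 
  f: [1/5, 3/5) 
  a: [3/5, 1/1) ← scaled code falls here ✓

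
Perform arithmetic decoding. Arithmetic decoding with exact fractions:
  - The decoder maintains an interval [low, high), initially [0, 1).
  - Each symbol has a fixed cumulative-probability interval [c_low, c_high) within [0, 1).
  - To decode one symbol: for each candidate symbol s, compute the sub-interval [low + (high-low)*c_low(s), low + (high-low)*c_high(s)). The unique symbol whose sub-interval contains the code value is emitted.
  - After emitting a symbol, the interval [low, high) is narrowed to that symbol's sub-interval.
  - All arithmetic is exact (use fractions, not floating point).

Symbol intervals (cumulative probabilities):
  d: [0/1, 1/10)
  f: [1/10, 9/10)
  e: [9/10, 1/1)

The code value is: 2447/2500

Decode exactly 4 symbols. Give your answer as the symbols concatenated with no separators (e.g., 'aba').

Answer: effe

Derivation:
Step 1: interval [0/1, 1/1), width = 1/1 - 0/1 = 1/1
  'd': [0/1 + 1/1*0/1, 0/1 + 1/1*1/10) = [0/1, 1/10)
  'f': [0/1 + 1/1*1/10, 0/1 + 1/1*9/10) = [1/10, 9/10)
  'e': [0/1 + 1/1*9/10, 0/1 + 1/1*1/1) = [9/10, 1/1) <- contains code 2447/2500
  emit 'e', narrow to [9/10, 1/1)
Step 2: interval [9/10, 1/1), width = 1/1 - 9/10 = 1/10
  'd': [9/10 + 1/10*0/1, 9/10 + 1/10*1/10) = [9/10, 91/100)
  'f': [9/10 + 1/10*1/10, 9/10 + 1/10*9/10) = [91/100, 99/100) <- contains code 2447/2500
  'e': [9/10 + 1/10*9/10, 9/10 + 1/10*1/1) = [99/100, 1/1)
  emit 'f', narrow to [91/100, 99/100)
Step 3: interval [91/100, 99/100), width = 99/100 - 91/100 = 2/25
  'd': [91/100 + 2/25*0/1, 91/100 + 2/25*1/10) = [91/100, 459/500)
  'f': [91/100 + 2/25*1/10, 91/100 + 2/25*9/10) = [459/500, 491/500) <- contains code 2447/2500
  'e': [91/100 + 2/25*9/10, 91/100 + 2/25*1/1) = [491/500, 99/100)
  emit 'f', narrow to [459/500, 491/500)
Step 4: interval [459/500, 491/500), width = 491/500 - 459/500 = 8/125
  'd': [459/500 + 8/125*0/1, 459/500 + 8/125*1/10) = [459/500, 2311/2500)
  'f': [459/500 + 8/125*1/10, 459/500 + 8/125*9/10) = [2311/2500, 2439/2500)
  'e': [459/500 + 8/125*9/10, 459/500 + 8/125*1/1) = [2439/2500, 491/500) <- contains code 2447/2500
  emit 'e', narrow to [2439/2500, 491/500)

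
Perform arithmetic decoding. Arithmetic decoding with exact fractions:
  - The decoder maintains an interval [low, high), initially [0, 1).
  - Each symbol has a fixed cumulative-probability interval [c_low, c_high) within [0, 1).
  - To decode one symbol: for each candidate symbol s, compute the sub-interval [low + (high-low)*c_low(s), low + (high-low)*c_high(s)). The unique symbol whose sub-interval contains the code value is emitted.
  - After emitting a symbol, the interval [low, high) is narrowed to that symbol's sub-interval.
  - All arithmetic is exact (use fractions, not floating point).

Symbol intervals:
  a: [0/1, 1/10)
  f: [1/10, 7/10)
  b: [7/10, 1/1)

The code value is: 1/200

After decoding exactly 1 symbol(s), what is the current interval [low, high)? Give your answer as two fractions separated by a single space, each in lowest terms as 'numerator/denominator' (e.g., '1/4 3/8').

Answer: 0/1 1/10

Derivation:
Step 1: interval [0/1, 1/1), width = 1/1 - 0/1 = 1/1
  'a': [0/1 + 1/1*0/1, 0/1 + 1/1*1/10) = [0/1, 1/10) <- contains code 1/200
  'f': [0/1 + 1/1*1/10, 0/1 + 1/1*7/10) = [1/10, 7/10)
  'b': [0/1 + 1/1*7/10, 0/1 + 1/1*1/1) = [7/10, 1/1)
  emit 'a', narrow to [0/1, 1/10)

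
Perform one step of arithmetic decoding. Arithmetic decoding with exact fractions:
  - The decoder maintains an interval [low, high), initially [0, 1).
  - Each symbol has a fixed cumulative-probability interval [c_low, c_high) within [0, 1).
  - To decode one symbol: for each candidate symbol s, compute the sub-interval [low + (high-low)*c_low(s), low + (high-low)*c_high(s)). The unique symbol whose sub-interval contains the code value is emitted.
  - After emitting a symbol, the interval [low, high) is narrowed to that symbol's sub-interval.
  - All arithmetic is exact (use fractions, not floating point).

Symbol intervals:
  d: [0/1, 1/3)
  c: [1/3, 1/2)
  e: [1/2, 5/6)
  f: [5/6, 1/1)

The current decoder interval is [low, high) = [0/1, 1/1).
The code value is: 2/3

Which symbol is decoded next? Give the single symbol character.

Answer: e

Derivation:
Interval width = high − low = 1/1 − 0/1 = 1/1
Scaled code = (code − low) / width = (2/3 − 0/1) / 1/1 = 2/3
  d: [0/1, 1/3) 
  c: [1/3, 1/2) 
  e: [1/2, 5/6) ← scaled code falls here ✓
  f: [5/6, 1/1) 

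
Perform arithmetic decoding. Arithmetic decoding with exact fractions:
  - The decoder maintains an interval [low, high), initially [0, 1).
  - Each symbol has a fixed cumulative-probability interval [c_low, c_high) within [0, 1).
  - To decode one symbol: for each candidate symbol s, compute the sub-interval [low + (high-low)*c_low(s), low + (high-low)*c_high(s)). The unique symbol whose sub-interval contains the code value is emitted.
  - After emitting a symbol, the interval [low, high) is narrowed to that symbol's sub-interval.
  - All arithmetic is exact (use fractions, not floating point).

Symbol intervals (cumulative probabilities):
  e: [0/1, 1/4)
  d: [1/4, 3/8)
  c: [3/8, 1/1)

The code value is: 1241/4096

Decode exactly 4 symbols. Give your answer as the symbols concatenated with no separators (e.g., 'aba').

Step 1: interval [0/1, 1/1), width = 1/1 - 0/1 = 1/1
  'e': [0/1 + 1/1*0/1, 0/1 + 1/1*1/4) = [0/1, 1/4)
  'd': [0/1 + 1/1*1/4, 0/1 + 1/1*3/8) = [1/4, 3/8) <- contains code 1241/4096
  'c': [0/1 + 1/1*3/8, 0/1 + 1/1*1/1) = [3/8, 1/1)
  emit 'd', narrow to [1/4, 3/8)
Step 2: interval [1/4, 3/8), width = 3/8 - 1/4 = 1/8
  'e': [1/4 + 1/8*0/1, 1/4 + 1/8*1/4) = [1/4, 9/32)
  'd': [1/4 + 1/8*1/4, 1/4 + 1/8*3/8) = [9/32, 19/64)
  'c': [1/4 + 1/8*3/8, 1/4 + 1/8*1/1) = [19/64, 3/8) <- contains code 1241/4096
  emit 'c', narrow to [19/64, 3/8)
Step 3: interval [19/64, 3/8), width = 3/8 - 19/64 = 5/64
  'e': [19/64 + 5/64*0/1, 19/64 + 5/64*1/4) = [19/64, 81/256) <- contains code 1241/4096
  'd': [19/64 + 5/64*1/4, 19/64 + 5/64*3/8) = [81/256, 167/512)
  'c': [19/64 + 5/64*3/8, 19/64 + 5/64*1/1) = [167/512, 3/8)
  emit 'e', narrow to [19/64, 81/256)
Step 4: interval [19/64, 81/256), width = 81/256 - 19/64 = 5/256
  'e': [19/64 + 5/256*0/1, 19/64 + 5/256*1/4) = [19/64, 309/1024)
  'd': [19/64 + 5/256*1/4, 19/64 + 5/256*3/8) = [309/1024, 623/2048) <- contains code 1241/4096
  'c': [19/64 + 5/256*3/8, 19/64 + 5/256*1/1) = [623/2048, 81/256)
  emit 'd', narrow to [309/1024, 623/2048)

Answer: dced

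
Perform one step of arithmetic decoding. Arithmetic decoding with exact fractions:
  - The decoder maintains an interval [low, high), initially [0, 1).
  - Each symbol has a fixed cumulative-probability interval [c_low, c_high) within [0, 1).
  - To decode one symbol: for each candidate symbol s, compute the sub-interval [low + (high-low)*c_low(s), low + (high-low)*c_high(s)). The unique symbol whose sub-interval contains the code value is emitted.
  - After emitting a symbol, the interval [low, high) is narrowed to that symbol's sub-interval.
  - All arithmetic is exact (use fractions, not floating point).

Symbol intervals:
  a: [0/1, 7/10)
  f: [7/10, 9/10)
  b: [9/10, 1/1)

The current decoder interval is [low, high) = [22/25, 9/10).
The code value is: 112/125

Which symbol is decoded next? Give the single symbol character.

Interval width = high − low = 9/10 − 22/25 = 1/50
Scaled code = (code − low) / width = (112/125 − 22/25) / 1/50 = 4/5
  a: [0/1, 7/10) 
  f: [7/10, 9/10) ← scaled code falls here ✓
  b: [9/10, 1/1) 

Answer: f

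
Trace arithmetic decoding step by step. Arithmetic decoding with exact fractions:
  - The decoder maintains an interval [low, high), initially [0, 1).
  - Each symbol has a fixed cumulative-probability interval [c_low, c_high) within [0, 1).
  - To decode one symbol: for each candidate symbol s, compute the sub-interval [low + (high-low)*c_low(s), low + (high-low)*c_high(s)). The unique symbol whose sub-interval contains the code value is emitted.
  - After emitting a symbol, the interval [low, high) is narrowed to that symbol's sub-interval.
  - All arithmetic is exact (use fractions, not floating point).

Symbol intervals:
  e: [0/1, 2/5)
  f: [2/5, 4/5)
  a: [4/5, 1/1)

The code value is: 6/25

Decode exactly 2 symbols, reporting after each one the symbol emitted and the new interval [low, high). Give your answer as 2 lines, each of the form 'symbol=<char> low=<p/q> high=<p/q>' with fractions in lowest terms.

Step 1: interval [0/1, 1/1), width = 1/1 - 0/1 = 1/1
  'e': [0/1 + 1/1*0/1, 0/1 + 1/1*2/5) = [0/1, 2/5) <- contains code 6/25
  'f': [0/1 + 1/1*2/5, 0/1 + 1/1*4/5) = [2/5, 4/5)
  'a': [0/1 + 1/1*4/5, 0/1 + 1/1*1/1) = [4/5, 1/1)
  emit 'e', narrow to [0/1, 2/5)
Step 2: interval [0/1, 2/5), width = 2/5 - 0/1 = 2/5
  'e': [0/1 + 2/5*0/1, 0/1 + 2/5*2/5) = [0/1, 4/25)
  'f': [0/1 + 2/5*2/5, 0/1 + 2/5*4/5) = [4/25, 8/25) <- contains code 6/25
  'a': [0/1 + 2/5*4/5, 0/1 + 2/5*1/1) = [8/25, 2/5)
  emit 'f', narrow to [4/25, 8/25)

Answer: symbol=e low=0/1 high=2/5
symbol=f low=4/25 high=8/25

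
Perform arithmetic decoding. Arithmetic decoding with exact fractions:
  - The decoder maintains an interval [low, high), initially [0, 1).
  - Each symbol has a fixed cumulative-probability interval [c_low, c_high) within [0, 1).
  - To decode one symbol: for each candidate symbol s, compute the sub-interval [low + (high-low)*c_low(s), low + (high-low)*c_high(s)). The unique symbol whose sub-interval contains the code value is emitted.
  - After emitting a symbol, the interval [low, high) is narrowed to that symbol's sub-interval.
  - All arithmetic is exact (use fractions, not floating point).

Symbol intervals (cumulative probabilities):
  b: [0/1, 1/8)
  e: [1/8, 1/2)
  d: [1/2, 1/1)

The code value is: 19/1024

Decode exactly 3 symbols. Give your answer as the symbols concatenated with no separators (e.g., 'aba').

Step 1: interval [0/1, 1/1), width = 1/1 - 0/1 = 1/1
  'b': [0/1 + 1/1*0/1, 0/1 + 1/1*1/8) = [0/1, 1/8) <- contains code 19/1024
  'e': [0/1 + 1/1*1/8, 0/1 + 1/1*1/2) = [1/8, 1/2)
  'd': [0/1 + 1/1*1/2, 0/1 + 1/1*1/1) = [1/2, 1/1)
  emit 'b', narrow to [0/1, 1/8)
Step 2: interval [0/1, 1/8), width = 1/8 - 0/1 = 1/8
  'b': [0/1 + 1/8*0/1, 0/1 + 1/8*1/8) = [0/1, 1/64)
  'e': [0/1 + 1/8*1/8, 0/1 + 1/8*1/2) = [1/64, 1/16) <- contains code 19/1024
  'd': [0/1 + 1/8*1/2, 0/1 + 1/8*1/1) = [1/16, 1/8)
  emit 'e', narrow to [1/64, 1/16)
Step 3: interval [1/64, 1/16), width = 1/16 - 1/64 = 3/64
  'b': [1/64 + 3/64*0/1, 1/64 + 3/64*1/8) = [1/64, 11/512) <- contains code 19/1024
  'e': [1/64 + 3/64*1/8, 1/64 + 3/64*1/2) = [11/512, 5/128)
  'd': [1/64 + 3/64*1/2, 1/64 + 3/64*1/1) = [5/128, 1/16)
  emit 'b', narrow to [1/64, 11/512)

Answer: beb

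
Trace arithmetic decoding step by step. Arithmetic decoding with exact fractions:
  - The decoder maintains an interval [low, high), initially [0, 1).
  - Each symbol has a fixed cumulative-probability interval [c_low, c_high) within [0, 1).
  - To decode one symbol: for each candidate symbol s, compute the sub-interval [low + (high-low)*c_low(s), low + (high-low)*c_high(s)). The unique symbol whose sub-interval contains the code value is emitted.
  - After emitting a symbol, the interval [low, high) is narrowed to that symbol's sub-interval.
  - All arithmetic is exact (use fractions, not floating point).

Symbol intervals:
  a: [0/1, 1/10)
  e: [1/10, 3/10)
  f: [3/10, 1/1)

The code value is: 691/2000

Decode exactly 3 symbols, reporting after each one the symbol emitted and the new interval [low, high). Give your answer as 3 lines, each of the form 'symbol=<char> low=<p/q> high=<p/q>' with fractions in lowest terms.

Step 1: interval [0/1, 1/1), width = 1/1 - 0/1 = 1/1
  'a': [0/1 + 1/1*0/1, 0/1 + 1/1*1/10) = [0/1, 1/10)
  'e': [0/1 + 1/1*1/10, 0/1 + 1/1*3/10) = [1/10, 3/10)
  'f': [0/1 + 1/1*3/10, 0/1 + 1/1*1/1) = [3/10, 1/1) <- contains code 691/2000
  emit 'f', narrow to [3/10, 1/1)
Step 2: interval [3/10, 1/1), width = 1/1 - 3/10 = 7/10
  'a': [3/10 + 7/10*0/1, 3/10 + 7/10*1/10) = [3/10, 37/100) <- contains code 691/2000
  'e': [3/10 + 7/10*1/10, 3/10 + 7/10*3/10) = [37/100, 51/100)
  'f': [3/10 + 7/10*3/10, 3/10 + 7/10*1/1) = [51/100, 1/1)
  emit 'a', narrow to [3/10, 37/100)
Step 3: interval [3/10, 37/100), width = 37/100 - 3/10 = 7/100
  'a': [3/10 + 7/100*0/1, 3/10 + 7/100*1/10) = [3/10, 307/1000)
  'e': [3/10 + 7/100*1/10, 3/10 + 7/100*3/10) = [307/1000, 321/1000)
  'f': [3/10 + 7/100*3/10, 3/10 + 7/100*1/1) = [321/1000, 37/100) <- contains code 691/2000
  emit 'f', narrow to [321/1000, 37/100)

Answer: symbol=f low=3/10 high=1/1
symbol=a low=3/10 high=37/100
symbol=f low=321/1000 high=37/100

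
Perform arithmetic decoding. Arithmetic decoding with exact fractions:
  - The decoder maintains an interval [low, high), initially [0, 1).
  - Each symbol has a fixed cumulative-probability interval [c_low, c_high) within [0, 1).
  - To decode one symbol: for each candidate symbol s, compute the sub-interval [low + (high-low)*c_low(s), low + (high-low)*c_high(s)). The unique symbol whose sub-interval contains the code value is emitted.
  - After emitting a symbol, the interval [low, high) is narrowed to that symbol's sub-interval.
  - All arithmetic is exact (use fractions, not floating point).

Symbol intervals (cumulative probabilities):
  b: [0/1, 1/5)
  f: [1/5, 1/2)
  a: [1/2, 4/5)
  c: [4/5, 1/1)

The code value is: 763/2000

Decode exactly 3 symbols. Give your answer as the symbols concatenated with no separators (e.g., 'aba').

Step 1: interval [0/1, 1/1), width = 1/1 - 0/1 = 1/1
  'b': [0/1 + 1/1*0/1, 0/1 + 1/1*1/5) = [0/1, 1/5)
  'f': [0/1 + 1/1*1/5, 0/1 + 1/1*1/2) = [1/5, 1/2) <- contains code 763/2000
  'a': [0/1 + 1/1*1/2, 0/1 + 1/1*4/5) = [1/2, 4/5)
  'c': [0/1 + 1/1*4/5, 0/1 + 1/1*1/1) = [4/5, 1/1)
  emit 'f', narrow to [1/5, 1/2)
Step 2: interval [1/5, 1/2), width = 1/2 - 1/5 = 3/10
  'b': [1/5 + 3/10*0/1, 1/5 + 3/10*1/5) = [1/5, 13/50)
  'f': [1/5 + 3/10*1/5, 1/5 + 3/10*1/2) = [13/50, 7/20)
  'a': [1/5 + 3/10*1/2, 1/5 + 3/10*4/5) = [7/20, 11/25) <- contains code 763/2000
  'c': [1/5 + 3/10*4/5, 1/5 + 3/10*1/1) = [11/25, 1/2)
  emit 'a', narrow to [7/20, 11/25)
Step 3: interval [7/20, 11/25), width = 11/25 - 7/20 = 9/100
  'b': [7/20 + 9/100*0/1, 7/20 + 9/100*1/5) = [7/20, 46/125)
  'f': [7/20 + 9/100*1/5, 7/20 + 9/100*1/2) = [46/125, 79/200) <- contains code 763/2000
  'a': [7/20 + 9/100*1/2, 7/20 + 9/100*4/5) = [79/200, 211/500)
  'c': [7/20 + 9/100*4/5, 7/20 + 9/100*1/1) = [211/500, 11/25)
  emit 'f', narrow to [46/125, 79/200)

Answer: faf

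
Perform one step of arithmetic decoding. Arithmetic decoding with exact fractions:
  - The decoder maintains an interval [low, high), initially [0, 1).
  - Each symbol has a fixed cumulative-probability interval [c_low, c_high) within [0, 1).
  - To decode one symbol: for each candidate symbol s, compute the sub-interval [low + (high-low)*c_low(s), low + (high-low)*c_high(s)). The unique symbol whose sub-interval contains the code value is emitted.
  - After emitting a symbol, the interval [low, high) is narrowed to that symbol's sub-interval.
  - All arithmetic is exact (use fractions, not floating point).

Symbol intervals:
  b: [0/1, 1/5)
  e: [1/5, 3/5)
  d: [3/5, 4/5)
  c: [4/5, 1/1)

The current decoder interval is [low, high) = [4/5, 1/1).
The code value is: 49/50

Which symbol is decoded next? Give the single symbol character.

Answer: c

Derivation:
Interval width = high − low = 1/1 − 4/5 = 1/5
Scaled code = (code − low) / width = (49/50 − 4/5) / 1/5 = 9/10
  b: [0/1, 1/5) 
  e: [1/5, 3/5) 
  d: [3/5, 4/5) 
  c: [4/5, 1/1) ← scaled code falls here ✓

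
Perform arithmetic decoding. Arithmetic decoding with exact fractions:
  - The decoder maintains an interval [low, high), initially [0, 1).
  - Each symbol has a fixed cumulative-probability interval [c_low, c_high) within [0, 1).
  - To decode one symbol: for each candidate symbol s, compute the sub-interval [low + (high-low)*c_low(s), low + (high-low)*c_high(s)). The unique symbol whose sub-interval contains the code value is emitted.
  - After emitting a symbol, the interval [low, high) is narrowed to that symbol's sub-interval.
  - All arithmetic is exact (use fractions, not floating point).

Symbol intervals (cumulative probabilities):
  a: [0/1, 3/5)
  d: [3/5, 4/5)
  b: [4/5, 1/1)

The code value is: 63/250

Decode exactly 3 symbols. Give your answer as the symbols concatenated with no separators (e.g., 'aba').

Step 1: interval [0/1, 1/1), width = 1/1 - 0/1 = 1/1
  'a': [0/1 + 1/1*0/1, 0/1 + 1/1*3/5) = [0/1, 3/5) <- contains code 63/250
  'd': [0/1 + 1/1*3/5, 0/1 + 1/1*4/5) = [3/5, 4/5)
  'b': [0/1 + 1/1*4/5, 0/1 + 1/1*1/1) = [4/5, 1/1)
  emit 'a', narrow to [0/1, 3/5)
Step 2: interval [0/1, 3/5), width = 3/5 - 0/1 = 3/5
  'a': [0/1 + 3/5*0/1, 0/1 + 3/5*3/5) = [0/1, 9/25) <- contains code 63/250
  'd': [0/1 + 3/5*3/5, 0/1 + 3/5*4/5) = [9/25, 12/25)
  'b': [0/1 + 3/5*4/5, 0/1 + 3/5*1/1) = [12/25, 3/5)
  emit 'a', narrow to [0/1, 9/25)
Step 3: interval [0/1, 9/25), width = 9/25 - 0/1 = 9/25
  'a': [0/1 + 9/25*0/1, 0/1 + 9/25*3/5) = [0/1, 27/125)
  'd': [0/1 + 9/25*3/5, 0/1 + 9/25*4/5) = [27/125, 36/125) <- contains code 63/250
  'b': [0/1 + 9/25*4/5, 0/1 + 9/25*1/1) = [36/125, 9/25)
  emit 'd', narrow to [27/125, 36/125)

Answer: aad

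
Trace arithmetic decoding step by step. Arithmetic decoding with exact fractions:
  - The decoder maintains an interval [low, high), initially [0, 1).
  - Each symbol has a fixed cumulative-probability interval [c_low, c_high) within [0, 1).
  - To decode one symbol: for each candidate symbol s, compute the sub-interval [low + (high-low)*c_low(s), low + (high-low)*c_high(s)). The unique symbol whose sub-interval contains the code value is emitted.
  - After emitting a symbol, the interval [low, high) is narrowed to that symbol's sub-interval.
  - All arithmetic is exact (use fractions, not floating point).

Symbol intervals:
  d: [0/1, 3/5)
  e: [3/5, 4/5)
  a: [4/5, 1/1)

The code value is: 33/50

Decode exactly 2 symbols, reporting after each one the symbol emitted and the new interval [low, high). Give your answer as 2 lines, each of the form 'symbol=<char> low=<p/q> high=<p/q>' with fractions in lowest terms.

Answer: symbol=e low=3/5 high=4/5
symbol=d low=3/5 high=18/25

Derivation:
Step 1: interval [0/1, 1/1), width = 1/1 - 0/1 = 1/1
  'd': [0/1 + 1/1*0/1, 0/1 + 1/1*3/5) = [0/1, 3/5)
  'e': [0/1 + 1/1*3/5, 0/1 + 1/1*4/5) = [3/5, 4/5) <- contains code 33/50
  'a': [0/1 + 1/1*4/5, 0/1 + 1/1*1/1) = [4/5, 1/1)
  emit 'e', narrow to [3/5, 4/5)
Step 2: interval [3/5, 4/5), width = 4/5 - 3/5 = 1/5
  'd': [3/5 + 1/5*0/1, 3/5 + 1/5*3/5) = [3/5, 18/25) <- contains code 33/50
  'e': [3/5 + 1/5*3/5, 3/5 + 1/5*4/5) = [18/25, 19/25)
  'a': [3/5 + 1/5*4/5, 3/5 + 1/5*1/1) = [19/25, 4/5)
  emit 'd', narrow to [3/5, 18/25)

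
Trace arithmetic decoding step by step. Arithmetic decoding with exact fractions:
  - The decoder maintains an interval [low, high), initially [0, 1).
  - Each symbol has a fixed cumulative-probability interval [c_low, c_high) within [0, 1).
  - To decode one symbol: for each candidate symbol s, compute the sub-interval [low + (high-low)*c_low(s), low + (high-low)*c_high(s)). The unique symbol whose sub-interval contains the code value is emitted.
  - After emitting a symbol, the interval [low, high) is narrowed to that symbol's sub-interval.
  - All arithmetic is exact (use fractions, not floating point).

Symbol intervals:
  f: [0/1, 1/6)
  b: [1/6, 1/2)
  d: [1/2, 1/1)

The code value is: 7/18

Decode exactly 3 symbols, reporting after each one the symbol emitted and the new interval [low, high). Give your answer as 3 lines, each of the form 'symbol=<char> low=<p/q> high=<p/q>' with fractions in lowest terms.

Answer: symbol=b low=1/6 high=1/2
symbol=d low=1/3 high=1/2
symbol=b low=13/36 high=5/12

Derivation:
Step 1: interval [0/1, 1/1), width = 1/1 - 0/1 = 1/1
  'f': [0/1 + 1/1*0/1, 0/1 + 1/1*1/6) = [0/1, 1/6)
  'b': [0/1 + 1/1*1/6, 0/1 + 1/1*1/2) = [1/6, 1/2) <- contains code 7/18
  'd': [0/1 + 1/1*1/2, 0/1 + 1/1*1/1) = [1/2, 1/1)
  emit 'b', narrow to [1/6, 1/2)
Step 2: interval [1/6, 1/2), width = 1/2 - 1/6 = 1/3
  'f': [1/6 + 1/3*0/1, 1/6 + 1/3*1/6) = [1/6, 2/9)
  'b': [1/6 + 1/3*1/6, 1/6 + 1/3*1/2) = [2/9, 1/3)
  'd': [1/6 + 1/3*1/2, 1/6 + 1/3*1/1) = [1/3, 1/2) <- contains code 7/18
  emit 'd', narrow to [1/3, 1/2)
Step 3: interval [1/3, 1/2), width = 1/2 - 1/3 = 1/6
  'f': [1/3 + 1/6*0/1, 1/3 + 1/6*1/6) = [1/3, 13/36)
  'b': [1/3 + 1/6*1/6, 1/3 + 1/6*1/2) = [13/36, 5/12) <- contains code 7/18
  'd': [1/3 + 1/6*1/2, 1/3 + 1/6*1/1) = [5/12, 1/2)
  emit 'b', narrow to [13/36, 5/12)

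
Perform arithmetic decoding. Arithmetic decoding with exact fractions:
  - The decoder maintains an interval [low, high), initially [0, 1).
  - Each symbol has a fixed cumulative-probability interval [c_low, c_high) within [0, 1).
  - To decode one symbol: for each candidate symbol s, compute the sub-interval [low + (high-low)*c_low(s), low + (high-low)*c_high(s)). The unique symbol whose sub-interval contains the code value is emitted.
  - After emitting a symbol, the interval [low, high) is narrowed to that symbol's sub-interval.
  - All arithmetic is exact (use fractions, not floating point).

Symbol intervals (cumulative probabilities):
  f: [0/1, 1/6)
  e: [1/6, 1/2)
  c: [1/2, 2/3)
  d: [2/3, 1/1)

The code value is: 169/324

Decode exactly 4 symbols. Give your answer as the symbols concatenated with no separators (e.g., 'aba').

Step 1: interval [0/1, 1/1), width = 1/1 - 0/1 = 1/1
  'f': [0/1 + 1/1*0/1, 0/1 + 1/1*1/6) = [0/1, 1/6)
  'e': [0/1 + 1/1*1/6, 0/1 + 1/1*1/2) = [1/6, 1/2)
  'c': [0/1 + 1/1*1/2, 0/1 + 1/1*2/3) = [1/2, 2/3) <- contains code 169/324
  'd': [0/1 + 1/1*2/3, 0/1 + 1/1*1/1) = [2/3, 1/1)
  emit 'c', narrow to [1/2, 2/3)
Step 2: interval [1/2, 2/3), width = 2/3 - 1/2 = 1/6
  'f': [1/2 + 1/6*0/1, 1/2 + 1/6*1/6) = [1/2, 19/36) <- contains code 169/324
  'e': [1/2 + 1/6*1/6, 1/2 + 1/6*1/2) = [19/36, 7/12)
  'c': [1/2 + 1/6*1/2, 1/2 + 1/6*2/3) = [7/12, 11/18)
  'd': [1/2 + 1/6*2/3, 1/2 + 1/6*1/1) = [11/18, 2/3)
  emit 'f', narrow to [1/2, 19/36)
Step 3: interval [1/2, 19/36), width = 19/36 - 1/2 = 1/36
  'f': [1/2 + 1/36*0/1, 1/2 + 1/36*1/6) = [1/2, 109/216)
  'e': [1/2 + 1/36*1/6, 1/2 + 1/36*1/2) = [109/216, 37/72)
  'c': [1/2 + 1/36*1/2, 1/2 + 1/36*2/3) = [37/72, 14/27)
  'd': [1/2 + 1/36*2/3, 1/2 + 1/36*1/1) = [14/27, 19/36) <- contains code 169/324
  emit 'd', narrow to [14/27, 19/36)
Step 4: interval [14/27, 19/36), width = 19/36 - 14/27 = 1/108
  'f': [14/27 + 1/108*0/1, 14/27 + 1/108*1/6) = [14/27, 337/648)
  'e': [14/27 + 1/108*1/6, 14/27 + 1/108*1/2) = [337/648, 113/216) <- contains code 169/324
  'c': [14/27 + 1/108*1/2, 14/27 + 1/108*2/3) = [113/216, 85/162)
  'd': [14/27 + 1/108*2/3, 14/27 + 1/108*1/1) = [85/162, 19/36)
  emit 'e', narrow to [337/648, 113/216)

Answer: cfde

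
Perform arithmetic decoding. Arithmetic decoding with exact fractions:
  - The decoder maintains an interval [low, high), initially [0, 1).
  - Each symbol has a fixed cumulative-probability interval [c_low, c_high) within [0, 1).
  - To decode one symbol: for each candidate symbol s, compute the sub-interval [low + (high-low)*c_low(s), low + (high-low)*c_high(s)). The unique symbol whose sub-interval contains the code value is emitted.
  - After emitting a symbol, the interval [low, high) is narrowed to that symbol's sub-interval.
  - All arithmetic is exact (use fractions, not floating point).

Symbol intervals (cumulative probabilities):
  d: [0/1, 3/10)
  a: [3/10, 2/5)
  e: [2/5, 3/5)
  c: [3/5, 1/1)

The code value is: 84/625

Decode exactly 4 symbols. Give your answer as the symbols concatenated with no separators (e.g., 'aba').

Step 1: interval [0/1, 1/1), width = 1/1 - 0/1 = 1/1
  'd': [0/1 + 1/1*0/1, 0/1 + 1/1*3/10) = [0/1, 3/10) <- contains code 84/625
  'a': [0/1 + 1/1*3/10, 0/1 + 1/1*2/5) = [3/10, 2/5)
  'e': [0/1 + 1/1*2/5, 0/1 + 1/1*3/5) = [2/5, 3/5)
  'c': [0/1 + 1/1*3/5, 0/1 + 1/1*1/1) = [3/5, 1/1)
  emit 'd', narrow to [0/1, 3/10)
Step 2: interval [0/1, 3/10), width = 3/10 - 0/1 = 3/10
  'd': [0/1 + 3/10*0/1, 0/1 + 3/10*3/10) = [0/1, 9/100)
  'a': [0/1 + 3/10*3/10, 0/1 + 3/10*2/5) = [9/100, 3/25)
  'e': [0/1 + 3/10*2/5, 0/1 + 3/10*3/5) = [3/25, 9/50) <- contains code 84/625
  'c': [0/1 + 3/10*3/5, 0/1 + 3/10*1/1) = [9/50, 3/10)
  emit 'e', narrow to [3/25, 9/50)
Step 3: interval [3/25, 9/50), width = 9/50 - 3/25 = 3/50
  'd': [3/25 + 3/50*0/1, 3/25 + 3/50*3/10) = [3/25, 69/500) <- contains code 84/625
  'a': [3/25 + 3/50*3/10, 3/25 + 3/50*2/5) = [69/500, 18/125)
  'e': [3/25 + 3/50*2/5, 3/25 + 3/50*3/5) = [18/125, 39/250)
  'c': [3/25 + 3/50*3/5, 3/25 + 3/50*1/1) = [39/250, 9/50)
  emit 'd', narrow to [3/25, 69/500)
Step 4: interval [3/25, 69/500), width = 69/500 - 3/25 = 9/500
  'd': [3/25 + 9/500*0/1, 3/25 + 9/500*3/10) = [3/25, 627/5000)
  'a': [3/25 + 9/500*3/10, 3/25 + 9/500*2/5) = [627/5000, 159/1250)
  'e': [3/25 + 9/500*2/5, 3/25 + 9/500*3/5) = [159/1250, 327/2500)
  'c': [3/25 + 9/500*3/5, 3/25 + 9/500*1/1) = [327/2500, 69/500) <- contains code 84/625
  emit 'c', narrow to [327/2500, 69/500)

Answer: dedc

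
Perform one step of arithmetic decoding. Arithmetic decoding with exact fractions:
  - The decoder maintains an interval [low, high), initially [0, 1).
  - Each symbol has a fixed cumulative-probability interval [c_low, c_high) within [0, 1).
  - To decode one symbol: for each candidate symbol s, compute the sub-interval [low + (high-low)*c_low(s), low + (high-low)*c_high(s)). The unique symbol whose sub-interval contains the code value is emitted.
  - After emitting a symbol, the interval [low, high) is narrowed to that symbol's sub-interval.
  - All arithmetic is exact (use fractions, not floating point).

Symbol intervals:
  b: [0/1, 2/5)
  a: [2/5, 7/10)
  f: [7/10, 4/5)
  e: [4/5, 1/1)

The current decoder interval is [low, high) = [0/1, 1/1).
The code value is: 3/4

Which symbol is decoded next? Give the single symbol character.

Interval width = high − low = 1/1 − 0/1 = 1/1
Scaled code = (code − low) / width = (3/4 − 0/1) / 1/1 = 3/4
  b: [0/1, 2/5) 
  a: [2/5, 7/10) 
  f: [7/10, 4/5) ← scaled code falls here ✓
  e: [4/5, 1/1) 

Answer: f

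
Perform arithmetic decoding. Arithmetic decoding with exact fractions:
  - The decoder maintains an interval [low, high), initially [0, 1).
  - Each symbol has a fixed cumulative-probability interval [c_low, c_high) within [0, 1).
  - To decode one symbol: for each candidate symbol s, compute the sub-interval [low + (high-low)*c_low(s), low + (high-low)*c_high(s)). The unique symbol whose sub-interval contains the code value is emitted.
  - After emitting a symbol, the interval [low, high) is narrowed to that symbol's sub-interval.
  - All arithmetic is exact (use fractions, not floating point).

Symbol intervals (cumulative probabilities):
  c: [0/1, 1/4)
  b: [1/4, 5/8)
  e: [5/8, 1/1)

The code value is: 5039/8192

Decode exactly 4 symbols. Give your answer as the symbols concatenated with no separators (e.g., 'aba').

Answer: beee

Derivation:
Step 1: interval [0/1, 1/1), width = 1/1 - 0/1 = 1/1
  'c': [0/1 + 1/1*0/1, 0/1 + 1/1*1/4) = [0/1, 1/4)
  'b': [0/1 + 1/1*1/4, 0/1 + 1/1*5/8) = [1/4, 5/8) <- contains code 5039/8192
  'e': [0/1 + 1/1*5/8, 0/1 + 1/1*1/1) = [5/8, 1/1)
  emit 'b', narrow to [1/4, 5/8)
Step 2: interval [1/4, 5/8), width = 5/8 - 1/4 = 3/8
  'c': [1/4 + 3/8*0/1, 1/4 + 3/8*1/4) = [1/4, 11/32)
  'b': [1/4 + 3/8*1/4, 1/4 + 3/8*5/8) = [11/32, 31/64)
  'e': [1/4 + 3/8*5/8, 1/4 + 3/8*1/1) = [31/64, 5/8) <- contains code 5039/8192
  emit 'e', narrow to [31/64, 5/8)
Step 3: interval [31/64, 5/8), width = 5/8 - 31/64 = 9/64
  'c': [31/64 + 9/64*0/1, 31/64 + 9/64*1/4) = [31/64, 133/256)
  'b': [31/64 + 9/64*1/4, 31/64 + 9/64*5/8) = [133/256, 293/512)
  'e': [31/64 + 9/64*5/8, 31/64 + 9/64*1/1) = [293/512, 5/8) <- contains code 5039/8192
  emit 'e', narrow to [293/512, 5/8)
Step 4: interval [293/512, 5/8), width = 5/8 - 293/512 = 27/512
  'c': [293/512 + 27/512*0/1, 293/512 + 27/512*1/4) = [293/512, 1199/2048)
  'b': [293/512 + 27/512*1/4, 293/512 + 27/512*5/8) = [1199/2048, 2479/4096)
  'e': [293/512 + 27/512*5/8, 293/512 + 27/512*1/1) = [2479/4096, 5/8) <- contains code 5039/8192
  emit 'e', narrow to [2479/4096, 5/8)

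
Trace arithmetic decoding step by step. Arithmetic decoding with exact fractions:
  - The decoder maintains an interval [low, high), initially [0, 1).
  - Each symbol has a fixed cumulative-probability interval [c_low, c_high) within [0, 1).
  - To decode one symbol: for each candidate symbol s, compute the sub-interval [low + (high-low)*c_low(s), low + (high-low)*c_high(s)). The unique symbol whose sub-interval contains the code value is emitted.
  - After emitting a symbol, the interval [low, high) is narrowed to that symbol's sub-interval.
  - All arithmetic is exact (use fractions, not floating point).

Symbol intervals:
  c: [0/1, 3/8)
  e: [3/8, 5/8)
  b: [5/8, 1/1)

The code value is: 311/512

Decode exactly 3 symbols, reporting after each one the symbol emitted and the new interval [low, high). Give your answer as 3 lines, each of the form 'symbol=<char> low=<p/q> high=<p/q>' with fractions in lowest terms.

Answer: symbol=e low=3/8 high=5/8
symbol=b low=17/32 high=5/8
symbol=b low=151/256 high=5/8

Derivation:
Step 1: interval [0/1, 1/1), width = 1/1 - 0/1 = 1/1
  'c': [0/1 + 1/1*0/1, 0/1 + 1/1*3/8) = [0/1, 3/8)
  'e': [0/1 + 1/1*3/8, 0/1 + 1/1*5/8) = [3/8, 5/8) <- contains code 311/512
  'b': [0/1 + 1/1*5/8, 0/1 + 1/1*1/1) = [5/8, 1/1)
  emit 'e', narrow to [3/8, 5/8)
Step 2: interval [3/8, 5/8), width = 5/8 - 3/8 = 1/4
  'c': [3/8 + 1/4*0/1, 3/8 + 1/4*3/8) = [3/8, 15/32)
  'e': [3/8 + 1/4*3/8, 3/8 + 1/4*5/8) = [15/32, 17/32)
  'b': [3/8 + 1/4*5/8, 3/8 + 1/4*1/1) = [17/32, 5/8) <- contains code 311/512
  emit 'b', narrow to [17/32, 5/8)
Step 3: interval [17/32, 5/8), width = 5/8 - 17/32 = 3/32
  'c': [17/32 + 3/32*0/1, 17/32 + 3/32*3/8) = [17/32, 145/256)
  'e': [17/32 + 3/32*3/8, 17/32 + 3/32*5/8) = [145/256, 151/256)
  'b': [17/32 + 3/32*5/8, 17/32 + 3/32*1/1) = [151/256, 5/8) <- contains code 311/512
  emit 'b', narrow to [151/256, 5/8)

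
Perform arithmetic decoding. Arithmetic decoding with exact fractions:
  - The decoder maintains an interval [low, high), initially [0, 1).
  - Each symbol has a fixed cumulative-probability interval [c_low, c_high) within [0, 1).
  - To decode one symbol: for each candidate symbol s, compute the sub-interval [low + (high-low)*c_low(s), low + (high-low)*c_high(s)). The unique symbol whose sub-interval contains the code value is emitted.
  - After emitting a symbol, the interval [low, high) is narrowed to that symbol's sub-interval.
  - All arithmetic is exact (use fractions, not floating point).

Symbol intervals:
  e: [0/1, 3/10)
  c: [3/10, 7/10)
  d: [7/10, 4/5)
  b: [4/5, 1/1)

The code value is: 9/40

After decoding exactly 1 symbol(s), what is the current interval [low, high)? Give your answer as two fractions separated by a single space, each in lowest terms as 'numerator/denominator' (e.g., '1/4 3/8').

Answer: 0/1 3/10

Derivation:
Step 1: interval [0/1, 1/1), width = 1/1 - 0/1 = 1/1
  'e': [0/1 + 1/1*0/1, 0/1 + 1/1*3/10) = [0/1, 3/10) <- contains code 9/40
  'c': [0/1 + 1/1*3/10, 0/1 + 1/1*7/10) = [3/10, 7/10)
  'd': [0/1 + 1/1*7/10, 0/1 + 1/1*4/5) = [7/10, 4/5)
  'b': [0/1 + 1/1*4/5, 0/1 + 1/1*1/1) = [4/5, 1/1)
  emit 'e', narrow to [0/1, 3/10)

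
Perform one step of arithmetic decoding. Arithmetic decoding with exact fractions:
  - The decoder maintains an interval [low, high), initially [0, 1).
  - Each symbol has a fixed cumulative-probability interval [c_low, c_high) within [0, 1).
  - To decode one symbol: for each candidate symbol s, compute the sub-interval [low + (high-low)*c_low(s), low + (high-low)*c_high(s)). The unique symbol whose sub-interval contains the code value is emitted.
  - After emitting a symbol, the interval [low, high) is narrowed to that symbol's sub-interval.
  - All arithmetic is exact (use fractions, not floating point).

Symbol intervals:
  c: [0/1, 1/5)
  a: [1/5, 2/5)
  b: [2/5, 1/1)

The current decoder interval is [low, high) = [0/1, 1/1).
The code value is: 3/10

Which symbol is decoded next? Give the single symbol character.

Interval width = high − low = 1/1 − 0/1 = 1/1
Scaled code = (code − low) / width = (3/10 − 0/1) / 1/1 = 3/10
  c: [0/1, 1/5) 
  a: [1/5, 2/5) ← scaled code falls here ✓
  b: [2/5, 1/1) 

Answer: a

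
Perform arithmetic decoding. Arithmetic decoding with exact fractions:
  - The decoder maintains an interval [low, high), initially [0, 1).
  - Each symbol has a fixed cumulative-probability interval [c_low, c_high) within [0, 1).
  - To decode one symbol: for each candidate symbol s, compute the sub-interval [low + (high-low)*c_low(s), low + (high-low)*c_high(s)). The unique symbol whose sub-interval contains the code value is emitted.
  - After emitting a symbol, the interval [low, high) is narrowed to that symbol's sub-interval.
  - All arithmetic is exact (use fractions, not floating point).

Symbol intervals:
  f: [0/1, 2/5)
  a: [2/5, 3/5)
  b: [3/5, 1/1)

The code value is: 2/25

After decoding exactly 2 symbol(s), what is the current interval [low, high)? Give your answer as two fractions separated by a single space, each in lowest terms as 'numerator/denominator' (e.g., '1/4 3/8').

Answer: 0/1 4/25

Derivation:
Step 1: interval [0/1, 1/1), width = 1/1 - 0/1 = 1/1
  'f': [0/1 + 1/1*0/1, 0/1 + 1/1*2/5) = [0/1, 2/5) <- contains code 2/25
  'a': [0/1 + 1/1*2/5, 0/1 + 1/1*3/5) = [2/5, 3/5)
  'b': [0/1 + 1/1*3/5, 0/1 + 1/1*1/1) = [3/5, 1/1)
  emit 'f', narrow to [0/1, 2/5)
Step 2: interval [0/1, 2/5), width = 2/5 - 0/1 = 2/5
  'f': [0/1 + 2/5*0/1, 0/1 + 2/5*2/5) = [0/1, 4/25) <- contains code 2/25
  'a': [0/1 + 2/5*2/5, 0/1 + 2/5*3/5) = [4/25, 6/25)
  'b': [0/1 + 2/5*3/5, 0/1 + 2/5*1/1) = [6/25, 2/5)
  emit 'f', narrow to [0/1, 4/25)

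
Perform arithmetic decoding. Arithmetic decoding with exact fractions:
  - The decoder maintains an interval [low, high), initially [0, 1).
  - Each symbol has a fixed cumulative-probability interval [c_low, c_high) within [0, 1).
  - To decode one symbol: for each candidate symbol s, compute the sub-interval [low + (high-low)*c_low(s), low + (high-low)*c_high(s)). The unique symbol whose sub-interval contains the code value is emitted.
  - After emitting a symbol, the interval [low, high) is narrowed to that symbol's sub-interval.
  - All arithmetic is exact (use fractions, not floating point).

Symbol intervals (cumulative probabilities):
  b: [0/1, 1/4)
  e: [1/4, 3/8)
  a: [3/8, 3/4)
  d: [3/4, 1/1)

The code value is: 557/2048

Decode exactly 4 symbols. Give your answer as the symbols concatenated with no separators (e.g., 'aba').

Answer: ebad

Derivation:
Step 1: interval [0/1, 1/1), width = 1/1 - 0/1 = 1/1
  'b': [0/1 + 1/1*0/1, 0/1 + 1/1*1/4) = [0/1, 1/4)
  'e': [0/1 + 1/1*1/4, 0/1 + 1/1*3/8) = [1/4, 3/8) <- contains code 557/2048
  'a': [0/1 + 1/1*3/8, 0/1 + 1/1*3/4) = [3/8, 3/4)
  'd': [0/1 + 1/1*3/4, 0/1 + 1/1*1/1) = [3/4, 1/1)
  emit 'e', narrow to [1/4, 3/8)
Step 2: interval [1/4, 3/8), width = 3/8 - 1/4 = 1/8
  'b': [1/4 + 1/8*0/1, 1/4 + 1/8*1/4) = [1/4, 9/32) <- contains code 557/2048
  'e': [1/4 + 1/8*1/4, 1/4 + 1/8*3/8) = [9/32, 19/64)
  'a': [1/4 + 1/8*3/8, 1/4 + 1/8*3/4) = [19/64, 11/32)
  'd': [1/4 + 1/8*3/4, 1/4 + 1/8*1/1) = [11/32, 3/8)
  emit 'b', narrow to [1/4, 9/32)
Step 3: interval [1/4, 9/32), width = 9/32 - 1/4 = 1/32
  'b': [1/4 + 1/32*0/1, 1/4 + 1/32*1/4) = [1/4, 33/128)
  'e': [1/4 + 1/32*1/4, 1/4 + 1/32*3/8) = [33/128, 67/256)
  'a': [1/4 + 1/32*3/8, 1/4 + 1/32*3/4) = [67/256, 35/128) <- contains code 557/2048
  'd': [1/4 + 1/32*3/4, 1/4 + 1/32*1/1) = [35/128, 9/32)
  emit 'a', narrow to [67/256, 35/128)
Step 4: interval [67/256, 35/128), width = 35/128 - 67/256 = 3/256
  'b': [67/256 + 3/256*0/1, 67/256 + 3/256*1/4) = [67/256, 271/1024)
  'e': [67/256 + 3/256*1/4, 67/256 + 3/256*3/8) = [271/1024, 545/2048)
  'a': [67/256 + 3/256*3/8, 67/256 + 3/256*3/4) = [545/2048, 277/1024)
  'd': [67/256 + 3/256*3/4, 67/256 + 3/256*1/1) = [277/1024, 35/128) <- contains code 557/2048
  emit 'd', narrow to [277/1024, 35/128)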